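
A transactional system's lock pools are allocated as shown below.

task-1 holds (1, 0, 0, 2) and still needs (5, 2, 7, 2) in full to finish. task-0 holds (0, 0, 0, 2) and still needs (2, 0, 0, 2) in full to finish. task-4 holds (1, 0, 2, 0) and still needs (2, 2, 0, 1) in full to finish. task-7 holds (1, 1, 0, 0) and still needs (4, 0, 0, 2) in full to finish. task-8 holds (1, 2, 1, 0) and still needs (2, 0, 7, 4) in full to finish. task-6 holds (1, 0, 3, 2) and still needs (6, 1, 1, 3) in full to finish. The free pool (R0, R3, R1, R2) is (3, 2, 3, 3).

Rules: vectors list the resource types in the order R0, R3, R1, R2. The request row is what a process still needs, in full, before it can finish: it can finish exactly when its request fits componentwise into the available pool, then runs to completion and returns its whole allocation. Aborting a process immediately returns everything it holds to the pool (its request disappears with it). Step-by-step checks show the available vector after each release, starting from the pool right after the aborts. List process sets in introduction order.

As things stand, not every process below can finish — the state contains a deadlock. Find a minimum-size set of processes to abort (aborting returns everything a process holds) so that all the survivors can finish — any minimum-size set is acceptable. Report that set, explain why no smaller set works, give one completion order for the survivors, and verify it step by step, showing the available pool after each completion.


Minimum abort set: task-6.
Key observation: aborting task-6 returns (1, 0, 3, 2), and task-1 — hopeless before — runs at step 2 with the returned capacity in the pool.
Minimality: the empty abort set fails — the state is deadlocked as it stands.
One survivor order: task-4, task-1, task-0, task-8, task-7. Verifying each step (post-abort pool first):
  pool = (4, 2, 6, 5)
  run task-4 (needs (2, 2, 0, 1), free (4, 2, 6, 5)); after release of (1, 0, 2, 0) the pool is (5, 2, 8, 5)
  run task-1 (needs (5, 2, 7, 2), free (5, 2, 8, 5)); after release of (1, 0, 0, 2) the pool is (6, 2, 8, 7)
  run task-0 (needs (2, 0, 0, 2), free (6, 2, 8, 7)); after release of (0, 0, 0, 2) the pool is (6, 2, 8, 9)
  run task-8 (needs (2, 0, 7, 4), free (6, 2, 8, 9)); after release of (1, 2, 1, 0) the pool is (7, 4, 9, 9)
  run task-7 (needs (4, 0, 0, 2), free (7, 4, 9, 9)); after release of (1, 1, 0, 0) the pool is (8, 5, 9, 9)


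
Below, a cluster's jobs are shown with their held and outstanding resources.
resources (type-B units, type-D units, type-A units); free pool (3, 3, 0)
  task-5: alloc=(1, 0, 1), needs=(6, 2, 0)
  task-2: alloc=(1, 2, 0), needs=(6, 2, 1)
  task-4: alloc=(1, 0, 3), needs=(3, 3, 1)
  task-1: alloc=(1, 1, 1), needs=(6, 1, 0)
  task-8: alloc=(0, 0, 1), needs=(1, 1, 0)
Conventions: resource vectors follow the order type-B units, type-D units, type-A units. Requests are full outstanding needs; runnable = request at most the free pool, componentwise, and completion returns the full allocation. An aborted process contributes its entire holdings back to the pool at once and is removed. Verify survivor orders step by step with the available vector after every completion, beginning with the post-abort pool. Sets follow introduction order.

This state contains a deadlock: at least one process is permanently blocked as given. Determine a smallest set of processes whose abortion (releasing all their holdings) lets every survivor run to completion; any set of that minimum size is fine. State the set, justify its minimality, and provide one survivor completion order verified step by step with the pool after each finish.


Abort task-5 and task-1.
Key observation: task-2 had no path to completion before; after the abort of task-5 and task-1 ((2, 1, 2) returned), step 2 is where it fits.
Minimality, checking each single-abort alternative: task-5 alone leaves task-2 blocked (short on type-B units); task-2 alone leaves task-5 blocked (short on type-B units); task-4 alone leaves task-5 blocked (short on type-B units); task-1 alone leaves task-5 blocked (short on type-B units); task-8 alone leaves task-5 blocked (short on type-B units).
Survivors finish in the order: task-4, task-2, task-8. Verifying each step (pool after the aborts first):
  pool = (5, 4, 2)
  task-4: need (3, 3, 1) fits (5, 4, 2); releases (1, 0, 3), pool now (6, 4, 5)
  task-2: need (6, 2, 1) fits (6, 4, 5); releases (1, 2, 0), pool now (7, 6, 5)
  task-8: need (1, 1, 0) fits (7, 6, 5); releases (0, 0, 1), pool now (7, 6, 6)


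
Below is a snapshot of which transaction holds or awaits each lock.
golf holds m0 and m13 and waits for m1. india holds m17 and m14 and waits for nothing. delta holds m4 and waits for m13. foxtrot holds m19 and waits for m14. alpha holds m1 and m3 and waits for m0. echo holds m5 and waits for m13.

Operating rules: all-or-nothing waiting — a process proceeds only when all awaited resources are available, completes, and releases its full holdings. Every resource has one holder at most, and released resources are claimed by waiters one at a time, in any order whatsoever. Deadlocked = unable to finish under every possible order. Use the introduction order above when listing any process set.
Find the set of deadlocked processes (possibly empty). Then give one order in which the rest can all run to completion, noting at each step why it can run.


Deadlocked: golf, delta, alpha and echo.
Key observation: golf -> alpha -> golf is a circular wait — nothing in it can go first; delta and echo wait into the deadlock from upstream.
A valid finishing order for the others: india, foxtrot.
Check, step by step:
  india waits on nothing -> runs at once and releases m17 and m14
  foxtrot waits on m14 — all released -> runs and releases m19


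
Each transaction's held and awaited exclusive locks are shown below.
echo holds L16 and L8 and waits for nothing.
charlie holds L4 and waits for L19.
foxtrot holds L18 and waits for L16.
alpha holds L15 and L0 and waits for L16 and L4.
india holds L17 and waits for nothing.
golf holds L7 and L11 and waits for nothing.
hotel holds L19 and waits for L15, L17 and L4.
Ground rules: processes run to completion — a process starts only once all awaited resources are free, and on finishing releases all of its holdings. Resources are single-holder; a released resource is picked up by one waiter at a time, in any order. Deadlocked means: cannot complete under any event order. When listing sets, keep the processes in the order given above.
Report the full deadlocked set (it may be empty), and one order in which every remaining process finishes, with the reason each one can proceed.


The deadlocked set is charlie, alpha and hotel.
Key observation: the cycle charlie -> hotel -> charlie can never break — each member waits on the next; alpha is caught in further circular waits.
A valid finishing order for the others: golf, india, echo, foxtrot.
Step-by-step check:
  run golf (it waits on nothing); releases L7 and L11
  run india (it waits on nothing); releases L17
  run echo (it waits on nothing); releases L16 and L8
  run foxtrot (all its waits — L16 — are resolved); releases L18


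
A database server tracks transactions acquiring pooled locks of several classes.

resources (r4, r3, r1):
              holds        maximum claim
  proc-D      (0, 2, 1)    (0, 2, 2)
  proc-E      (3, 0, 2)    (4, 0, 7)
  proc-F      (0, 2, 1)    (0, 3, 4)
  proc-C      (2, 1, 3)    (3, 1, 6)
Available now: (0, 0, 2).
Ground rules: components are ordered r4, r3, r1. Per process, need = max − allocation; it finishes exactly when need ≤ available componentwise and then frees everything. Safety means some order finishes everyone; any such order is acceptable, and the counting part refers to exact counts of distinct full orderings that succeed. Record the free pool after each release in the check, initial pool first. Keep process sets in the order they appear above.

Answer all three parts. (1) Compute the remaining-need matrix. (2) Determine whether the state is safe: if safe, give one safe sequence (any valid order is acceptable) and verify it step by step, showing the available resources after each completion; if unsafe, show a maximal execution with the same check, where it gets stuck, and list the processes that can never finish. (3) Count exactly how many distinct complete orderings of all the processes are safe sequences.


(1) Need matrix, components ordered r4, r3, r1:
  proc-D: (0, 0, 1)
  proc-E: (1, 0, 5)
  proc-F: (0, 1, 3)
  proc-C: (1, 0, 3)
(2) The state is UNSAFE.
Key observation: proc-D, proc-F can finish, but then (0, 4, 4) is all there is, and the blocked group's r4 demands exceed it.
The run proc-D, proc-F cannot be extended any further. Verifying each step:
  pool = (0, 0, 2)
  run proc-D (needs (0, 0, 1), free (0, 0, 2)); after release of (0, 2, 1) the pool is (0, 2, 3)
  run proc-F (needs (0, 1, 3), free (0, 2, 3)); after release of (0, 2, 1) the pool is (0, 4, 4)
  proc-E still needs (1, 0, 5) but only (0, 4, 4) is free — short on r4 and r1
  proc-C still needs (1, 0, 3) but only (0, 4, 4) is free — short on r4
Never able to finish: proc-E and proc-C.
(3) Precisely 0 of the possible complete orderings are safe sequences.


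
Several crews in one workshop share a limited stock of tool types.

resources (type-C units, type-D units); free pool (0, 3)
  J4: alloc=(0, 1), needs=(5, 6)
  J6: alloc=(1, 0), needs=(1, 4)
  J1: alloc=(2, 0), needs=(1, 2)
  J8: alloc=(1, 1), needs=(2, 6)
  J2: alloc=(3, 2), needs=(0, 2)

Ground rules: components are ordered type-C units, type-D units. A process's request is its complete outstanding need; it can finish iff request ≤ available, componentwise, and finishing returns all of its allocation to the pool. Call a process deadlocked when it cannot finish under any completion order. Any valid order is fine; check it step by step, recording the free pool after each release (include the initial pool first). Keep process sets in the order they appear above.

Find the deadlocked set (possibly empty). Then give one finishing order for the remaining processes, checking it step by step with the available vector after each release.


Deadlocked set: J4 and J8.
Key observation: type-D units is the bottleneck — with J2, J6, J1 done the pool holds (6, 5), short of every remaining need.
The rest can finish in the order J2, J6, J1. Check, step by step:
  pool = (0, 3)
  run J2 (needs (0, 2), free (0, 3)); after release of (3, 2) the pool is (3, 5)
  run J6 (needs (1, 4), free (3, 5)); after release of (1, 0) the pool is (4, 5)
  run J1 (needs (1, 2), free (4, 5)); after release of (2, 0) the pool is (6, 5)
The stuck group stays short no matter what:
  J4 still needs (5, 6) but only (6, 5) is free — short on type-D units
  J8 still needs (2, 6) but only (6, 5) is free — short on type-D units


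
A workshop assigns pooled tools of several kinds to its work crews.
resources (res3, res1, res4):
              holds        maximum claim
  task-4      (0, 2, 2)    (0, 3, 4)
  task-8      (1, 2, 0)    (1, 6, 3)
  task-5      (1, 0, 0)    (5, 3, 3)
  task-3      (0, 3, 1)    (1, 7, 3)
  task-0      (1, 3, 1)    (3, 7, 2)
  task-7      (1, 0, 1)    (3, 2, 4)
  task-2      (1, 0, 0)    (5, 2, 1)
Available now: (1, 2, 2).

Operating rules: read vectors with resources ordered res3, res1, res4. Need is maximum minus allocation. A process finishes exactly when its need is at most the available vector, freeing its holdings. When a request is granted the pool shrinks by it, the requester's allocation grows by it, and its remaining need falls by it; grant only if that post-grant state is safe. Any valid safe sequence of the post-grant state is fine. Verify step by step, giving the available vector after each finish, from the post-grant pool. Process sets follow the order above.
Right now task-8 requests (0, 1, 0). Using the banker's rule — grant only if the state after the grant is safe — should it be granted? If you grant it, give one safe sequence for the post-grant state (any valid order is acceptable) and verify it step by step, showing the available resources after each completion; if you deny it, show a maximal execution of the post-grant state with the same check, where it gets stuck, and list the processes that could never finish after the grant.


GRANT — the state after the grant stays safe, e.g. via task-4, task-8, task-0, task-7, task-3, task-5, task-2.
Key observation: post-grant, (1, 1, 2) remains, and an order beginning with task-4 completes everyone.
Step-by-step check of the post-grant state:
  pool = (1, 1, 2)
  run task-4 (needs (0, 1, 2), free (1, 1, 2)); after release of (0, 2, 2) the pool is (1, 3, 4)
  run task-8 (needs (0, 3, 3), free (1, 3, 4)); after release of (1, 3, 0) the pool is (2, 6, 4)
  run task-0 (needs (2, 4, 1), free (2, 6, 4)); after release of (1, 3, 1) the pool is (3, 9, 5)
  run task-7 (needs (2, 2, 3), free (3, 9, 5)); after release of (1, 0, 1) the pool is (4, 9, 6)
  run task-3 (needs (1, 4, 2), free (4, 9, 6)); after release of (0, 3, 1) the pool is (4, 12, 7)
  run task-5 (needs (4, 3, 3), free (4, 12, 7)); after release of (1, 0, 0) the pool is (5, 12, 7)
  run task-2 (needs (4, 2, 1), free (5, 12, 7)); after release of (1, 0, 0) the pool is (6, 12, 7)


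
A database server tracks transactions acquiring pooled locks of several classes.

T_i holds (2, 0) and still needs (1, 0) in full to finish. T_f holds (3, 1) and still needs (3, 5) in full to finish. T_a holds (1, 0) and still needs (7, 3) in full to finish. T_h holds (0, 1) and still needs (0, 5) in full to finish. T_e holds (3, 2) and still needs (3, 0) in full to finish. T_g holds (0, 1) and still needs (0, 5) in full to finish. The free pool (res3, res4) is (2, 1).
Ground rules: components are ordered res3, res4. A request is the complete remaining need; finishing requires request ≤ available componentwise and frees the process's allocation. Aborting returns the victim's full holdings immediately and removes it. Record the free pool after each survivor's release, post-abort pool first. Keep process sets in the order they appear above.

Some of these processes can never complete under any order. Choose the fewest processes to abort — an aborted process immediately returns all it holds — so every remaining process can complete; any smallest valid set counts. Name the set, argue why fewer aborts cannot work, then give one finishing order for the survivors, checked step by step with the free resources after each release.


Abort T_h and T_g.
Key observation: the returned (0, 2) from T_h and T_g is what brings T_f — unrunnable before, under any order — into play at step 3.
Minimality, checking each single-abort alternative: T_i alone leaves T_f blocked (short on res4); T_f alone leaves T_h blocked (short on res4); T_a alone leaves T_f blocked (short on res4); T_h alone leaves T_f blocked (short on res4); T_e alone leaves T_f blocked (short on res4); T_g alone leaves T_f blocked (short on res4).
Survivors finish in the order: T_i, T_e, T_f, T_a. Walking it through (pool after the aborts first):
  pool = (2, 3)
  T_i needs (1, 0) <= (2, 3) -> finishes; pool += (2, 0) = (4, 3)
  T_e needs (3, 0) <= (4, 3) -> finishes; pool += (3, 2) = (7, 5)
  T_f needs (3, 5) <= (7, 5) -> finishes; pool += (3, 1) = (10, 6)
  T_a needs (7, 3) <= (10, 6) -> finishes; pool += (1, 0) = (11, 6)


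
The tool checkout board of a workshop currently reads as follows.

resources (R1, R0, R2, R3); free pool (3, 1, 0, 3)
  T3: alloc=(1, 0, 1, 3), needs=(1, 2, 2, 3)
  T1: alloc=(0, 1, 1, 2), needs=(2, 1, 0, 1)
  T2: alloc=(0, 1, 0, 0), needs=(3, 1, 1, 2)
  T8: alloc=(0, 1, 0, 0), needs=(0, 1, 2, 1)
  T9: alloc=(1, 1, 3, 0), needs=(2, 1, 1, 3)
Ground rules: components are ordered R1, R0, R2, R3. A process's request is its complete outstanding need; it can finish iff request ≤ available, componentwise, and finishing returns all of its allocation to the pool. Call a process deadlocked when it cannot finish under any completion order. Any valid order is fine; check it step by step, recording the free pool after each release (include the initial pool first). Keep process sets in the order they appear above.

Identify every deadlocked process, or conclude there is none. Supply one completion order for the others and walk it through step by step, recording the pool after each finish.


Nothing here is deadlocked.
Key observation: there is always a runnable process — T1 first — so the state unwinds completely.
A valid finishing order for the others: T1, T9, T3, T2, T8. Verifying each step:
  pool = (3, 1, 0, 3)
  T1: need (2, 1, 0, 1) fits (3, 1, 0, 3); releases (0, 1, 1, 2), pool now (3, 2, 1, 5)
  T9: need (2, 1, 1, 3) fits (3, 2, 1, 5); releases (1, 1, 3, 0), pool now (4, 3, 4, 5)
  T3: need (1, 2, 2, 3) fits (4, 3, 4, 5); releases (1, 0, 1, 3), pool now (5, 3, 5, 8)
  T2: need (3, 1, 1, 2) fits (5, 3, 5, 8); releases (0, 1, 0, 0), pool now (5, 4, 5, 8)
  T8: need (0, 1, 2, 1) fits (5, 4, 5, 8); releases (0, 1, 0, 0), pool now (5, 5, 5, 8)


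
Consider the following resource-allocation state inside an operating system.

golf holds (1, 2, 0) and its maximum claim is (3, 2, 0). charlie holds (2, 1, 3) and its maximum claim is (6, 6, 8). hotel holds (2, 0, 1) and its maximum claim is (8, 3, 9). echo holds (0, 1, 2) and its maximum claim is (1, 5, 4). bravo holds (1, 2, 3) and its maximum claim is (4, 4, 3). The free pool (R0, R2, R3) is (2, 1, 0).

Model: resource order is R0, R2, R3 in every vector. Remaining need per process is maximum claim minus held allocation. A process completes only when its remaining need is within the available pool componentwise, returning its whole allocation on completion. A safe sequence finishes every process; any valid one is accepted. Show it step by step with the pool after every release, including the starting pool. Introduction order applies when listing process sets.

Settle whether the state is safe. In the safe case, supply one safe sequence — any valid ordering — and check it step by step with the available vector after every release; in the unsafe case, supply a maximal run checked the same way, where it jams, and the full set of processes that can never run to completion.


SAFE. One safe sequence: golf, bravo, echo, charlie, hotel.
Key observation: at golf the run first touches a limit — (2, 0, 0) against (2, 1, 0), exact on a resource it actually requests.
Walking it through:
  pool = (2, 1, 0)
  run golf (needs (2, 0, 0), free (2, 1, 0)); after release of (1, 2, 0) the pool is (3, 3, 0)
  run bravo (needs (3, 2, 0), free (3, 3, 0)); after release of (1, 2, 3) the pool is (4, 5, 3)
  run echo (needs (1, 4, 2), free (4, 5, 3)); after release of (0, 1, 2) the pool is (4, 6, 5)
  run charlie (needs (4, 5, 5), free (4, 6, 5)); after release of (2, 1, 3) the pool is (6, 7, 8)
  run hotel (needs (6, 3, 8), free (6, 7, 8)); after release of (2, 0, 1) the pool is (8, 7, 9)


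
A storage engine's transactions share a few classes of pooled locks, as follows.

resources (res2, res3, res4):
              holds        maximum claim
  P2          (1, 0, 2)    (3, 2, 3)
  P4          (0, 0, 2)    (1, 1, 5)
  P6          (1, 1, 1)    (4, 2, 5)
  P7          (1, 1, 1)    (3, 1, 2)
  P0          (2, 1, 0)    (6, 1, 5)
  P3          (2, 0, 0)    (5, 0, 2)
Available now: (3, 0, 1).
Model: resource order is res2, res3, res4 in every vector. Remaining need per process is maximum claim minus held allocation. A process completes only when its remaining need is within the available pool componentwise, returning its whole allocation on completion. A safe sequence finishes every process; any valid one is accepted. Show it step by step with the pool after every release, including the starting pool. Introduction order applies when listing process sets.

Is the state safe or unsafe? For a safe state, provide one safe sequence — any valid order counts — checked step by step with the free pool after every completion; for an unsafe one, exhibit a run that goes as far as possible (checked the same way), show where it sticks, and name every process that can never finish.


UNSAFE — no complete ordering exists.
Key observation: after P7, P3 the pool peaks at (6, 1, 2), and each blocked process is short somewhere: P2 on res3; P4 on res4; P6 on res4; P0 on res4.
Going as far as possible: P7, P3; after that, nothing fits. Verifying each step:
  pool = (3, 0, 1)
  run P7 (needs (2, 0, 1), free (3, 0, 1)); after release of (1, 1, 1) the pool is (4, 1, 2)
  run P3 (needs (3, 0, 2), free (4, 1, 2)); after release of (2, 0, 0) the pool is (6, 1, 2)
  P2 cannot run: need (2, 2, 1) vs free (6, 1, 2) (insufficient res3)
  P4 cannot run: need (1, 1, 3) vs free (6, 1, 2) (insufficient res4)
  P6 cannot run: need (3, 1, 4) vs free (6, 1, 2) (insufficient res4)
  P0 cannot run: need (4, 0, 5) vs free (6, 1, 2) (insufficient res4)
Processes that can never finish: P2, P4, P6 and P0.


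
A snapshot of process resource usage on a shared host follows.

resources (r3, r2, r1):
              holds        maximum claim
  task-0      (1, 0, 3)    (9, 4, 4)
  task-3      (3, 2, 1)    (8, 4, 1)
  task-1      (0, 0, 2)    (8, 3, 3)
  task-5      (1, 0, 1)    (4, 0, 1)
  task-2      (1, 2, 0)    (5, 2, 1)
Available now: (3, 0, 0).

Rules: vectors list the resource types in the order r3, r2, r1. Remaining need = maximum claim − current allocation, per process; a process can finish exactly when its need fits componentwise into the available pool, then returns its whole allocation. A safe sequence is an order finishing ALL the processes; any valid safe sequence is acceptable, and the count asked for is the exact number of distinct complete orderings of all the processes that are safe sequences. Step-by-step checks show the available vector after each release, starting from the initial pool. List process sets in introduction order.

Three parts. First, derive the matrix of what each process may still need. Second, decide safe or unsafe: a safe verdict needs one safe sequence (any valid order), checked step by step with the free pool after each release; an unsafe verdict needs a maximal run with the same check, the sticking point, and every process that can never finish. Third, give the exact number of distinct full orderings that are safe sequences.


(1) Remaining need (order r3, r2, r1):
  task-0: (8, 4, 1)
  task-3: (5, 2, 0)
  task-1: (8, 3, 1)
  task-5: (3, 0, 0)
  task-2: (4, 0, 1)
(2) SAFE. One safe sequence: task-5, task-2, task-3, task-1, task-0.
Key observation: task-5 is the earliest step where a requested resource binds exactly: need (3, 0, 0), pool (3, 0, 0) at its turn.
Step-by-step check:
  pool = (3, 0, 0)
  run task-5 (needs (3, 0, 0), free (3, 0, 0)); after release of (1, 0, 1) the pool is (4, 0, 1)
  run task-2 (needs (4, 0, 1), free (4, 0, 1)); after release of (1, 2, 0) the pool is (5, 2, 1)
  run task-3 (needs (5, 2, 0), free (5, 2, 1)); after release of (3, 2, 1) the pool is (8, 4, 2)
  run task-1 (needs (8, 3, 1), free (8, 4, 2)); after release of (0, 0, 2) the pool is (8, 4, 4)
  run task-0 (needs (8, 4, 1), free (8, 4, 4)); after release of (1, 0, 3) the pool is (9, 4, 7)
(3) Precisely 2 of the possible complete orderings are safe sequences.


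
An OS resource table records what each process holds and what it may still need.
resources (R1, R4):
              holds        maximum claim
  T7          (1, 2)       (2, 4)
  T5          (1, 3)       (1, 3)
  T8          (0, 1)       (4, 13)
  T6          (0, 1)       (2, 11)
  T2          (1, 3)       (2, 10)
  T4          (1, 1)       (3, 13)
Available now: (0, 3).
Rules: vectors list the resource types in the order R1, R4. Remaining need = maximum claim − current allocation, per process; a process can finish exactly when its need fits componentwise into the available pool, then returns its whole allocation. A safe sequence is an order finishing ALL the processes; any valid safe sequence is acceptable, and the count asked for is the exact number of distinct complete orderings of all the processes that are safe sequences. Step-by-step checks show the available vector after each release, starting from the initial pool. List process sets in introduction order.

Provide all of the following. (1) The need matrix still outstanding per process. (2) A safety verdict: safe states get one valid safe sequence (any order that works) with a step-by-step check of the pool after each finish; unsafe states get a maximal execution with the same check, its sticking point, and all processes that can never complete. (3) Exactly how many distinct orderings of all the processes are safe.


(1) Remaining need (order R1, R4):
  T7: (1, 2)
  T5: (0, 0)
  T8: (4, 12)
  T6: (2, 10)
  T2: (1, 7)
  T4: (2, 12)
(2) SAFE. One safe sequence: T5, T7, T2, T6, T4, T8.
Key observation: the order's first zero-slack moment is T7 ((1, 2) needed, (1, 6) free — a requested resource with nothing to spare).
Check, step by step:
  pool = (0, 3)
  T5 needs (0, 0) <= (0, 3) -> finishes; pool += (1, 3) = (1, 6)
  T7 needs (1, 2) <= (1, 6) -> finishes; pool += (1, 2) = (2, 8)
  T2 needs (1, 7) <= (2, 8) -> finishes; pool += (1, 3) = (3, 11)
  T6 needs (2, 10) <= (3, 11) -> finishes; pool += (0, 1) = (3, 12)
  T4 needs (2, 12) <= (3, 12) -> finishes; pool += (1, 1) = (4, 13)
  T8 needs (4, 12) <= (4, 13) -> finishes; pool += (0, 1) = (4, 14)
(3) Precisely 1 of the possible complete orderings is a safe sequence.


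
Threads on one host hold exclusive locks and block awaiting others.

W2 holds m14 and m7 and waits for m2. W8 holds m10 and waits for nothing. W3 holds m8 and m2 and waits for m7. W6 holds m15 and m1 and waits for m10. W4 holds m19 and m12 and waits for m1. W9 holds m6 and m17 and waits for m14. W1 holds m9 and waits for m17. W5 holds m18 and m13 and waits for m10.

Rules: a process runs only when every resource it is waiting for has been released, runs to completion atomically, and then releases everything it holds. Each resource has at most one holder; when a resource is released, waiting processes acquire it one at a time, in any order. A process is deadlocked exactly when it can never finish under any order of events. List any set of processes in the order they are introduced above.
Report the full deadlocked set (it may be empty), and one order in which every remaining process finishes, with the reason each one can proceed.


Deadlocked set: W2, W3, W9 and W1.
Key observation: nobody on the ring W2 -> W3 -> W2 can start until another member finishes, which never happens; W9 and W1 wait into the deadlock from upstream.
One completion order for the rest: W8, W6, W4, W5.
Check, step by step:
  W8 waits on nothing -> runs at once and releases m10
  W6 waits on m10 — all released -> runs and releases m15 and m1
  W4 waits on m1 — all released -> runs and releases m19 and m12
  W5 waits on m10 — all released -> runs and releases m18 and m13


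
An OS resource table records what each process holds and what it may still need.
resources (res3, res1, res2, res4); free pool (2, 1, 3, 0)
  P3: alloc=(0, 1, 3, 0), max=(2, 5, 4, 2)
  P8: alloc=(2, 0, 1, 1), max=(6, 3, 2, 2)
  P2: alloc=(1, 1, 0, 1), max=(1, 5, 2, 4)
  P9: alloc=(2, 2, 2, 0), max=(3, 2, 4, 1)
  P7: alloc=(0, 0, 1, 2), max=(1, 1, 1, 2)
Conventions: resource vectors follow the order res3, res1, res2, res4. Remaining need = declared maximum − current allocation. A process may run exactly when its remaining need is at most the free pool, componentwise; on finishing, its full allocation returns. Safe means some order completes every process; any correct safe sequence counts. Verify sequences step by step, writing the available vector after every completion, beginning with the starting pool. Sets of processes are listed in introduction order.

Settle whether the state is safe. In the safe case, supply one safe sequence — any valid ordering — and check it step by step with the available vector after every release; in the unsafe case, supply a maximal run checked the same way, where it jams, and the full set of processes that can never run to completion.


UNSAFE — no complete ordering exists.
Key observation: after P7, P9, P8 complete, (6, 3, 7, 3) is the best the pool ever gets, yet each leftover process wants more res1.
Going as far as possible: P7, P9, P8; after that, nothing fits. Check, step by step:
  pool = (2, 1, 3, 0)
  run P7 (needs (1, 1, 0, 0), free (2, 1, 3, 0)); after release of (0, 0, 1, 2) the pool is (2, 1, 4, 2)
  run P9 (needs (1, 0, 2, 1), free (2, 1, 4, 2)); after release of (2, 2, 2, 0) the pool is (4, 3, 6, 2)
  run P8 (needs (4, 3, 1, 1), free (4, 3, 6, 2)); after release of (2, 0, 1, 1) the pool is (6, 3, 7, 3)
  blocked: P3 wants (2, 4, 1, 2), pool (6, 3, 7, 3) — not enough res1
  blocked: P2 wants (0, 4, 2, 3), pool (6, 3, 7, 3) — not enough res1
Processes that can never finish: P3 and P2.


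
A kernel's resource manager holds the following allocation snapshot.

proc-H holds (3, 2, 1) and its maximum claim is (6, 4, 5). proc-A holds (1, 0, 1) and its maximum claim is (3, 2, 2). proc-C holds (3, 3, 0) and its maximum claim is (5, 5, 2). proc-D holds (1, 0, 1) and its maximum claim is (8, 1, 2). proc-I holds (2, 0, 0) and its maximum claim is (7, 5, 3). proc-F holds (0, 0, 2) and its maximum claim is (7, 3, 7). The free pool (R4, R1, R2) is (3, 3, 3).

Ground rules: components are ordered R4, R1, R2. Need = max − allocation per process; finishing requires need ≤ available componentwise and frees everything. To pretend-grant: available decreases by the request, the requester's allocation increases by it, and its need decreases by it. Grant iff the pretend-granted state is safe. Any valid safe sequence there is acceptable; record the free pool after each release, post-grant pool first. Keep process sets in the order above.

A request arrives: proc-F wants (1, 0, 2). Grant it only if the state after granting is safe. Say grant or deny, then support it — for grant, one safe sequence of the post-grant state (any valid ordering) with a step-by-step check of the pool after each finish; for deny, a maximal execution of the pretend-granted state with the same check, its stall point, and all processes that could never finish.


DENY — the pretend-granted state is unsafe.
Key observation: after proc-A, proc-C the pool peaks at (6, 6, 2), and each blocked process is short somewhere: proc-H on R2; proc-D on R4; proc-I on R2; proc-F on R2.
After a pretend grant, a maximal execution: proc-A, proc-C — then nothing else fits. Step-by-step check:
  pool = (2, 3, 1)
  run proc-A (needs (2, 2, 1), free (2, 3, 1)); after release of (1, 0, 1) the pool is (3, 3, 2)
  run proc-C (needs (2, 2, 2), free (3, 3, 2)); after release of (3, 3, 0) the pool is (6, 6, 2)
  proc-H still needs (3, 2, 4) but only (6, 6, 2) is free — short on R2
  proc-D still needs (7, 1, 1) but only (6, 6, 2) is free — short on R4
  proc-I still needs (5, 5, 3) but only (6, 6, 2) is free — short on R2
  proc-F still needs (6, 3, 3) but only (6, 6, 2) is free — short on R2
Processes that could never finish after the grant: proc-H, proc-D, proc-I and proc-F.


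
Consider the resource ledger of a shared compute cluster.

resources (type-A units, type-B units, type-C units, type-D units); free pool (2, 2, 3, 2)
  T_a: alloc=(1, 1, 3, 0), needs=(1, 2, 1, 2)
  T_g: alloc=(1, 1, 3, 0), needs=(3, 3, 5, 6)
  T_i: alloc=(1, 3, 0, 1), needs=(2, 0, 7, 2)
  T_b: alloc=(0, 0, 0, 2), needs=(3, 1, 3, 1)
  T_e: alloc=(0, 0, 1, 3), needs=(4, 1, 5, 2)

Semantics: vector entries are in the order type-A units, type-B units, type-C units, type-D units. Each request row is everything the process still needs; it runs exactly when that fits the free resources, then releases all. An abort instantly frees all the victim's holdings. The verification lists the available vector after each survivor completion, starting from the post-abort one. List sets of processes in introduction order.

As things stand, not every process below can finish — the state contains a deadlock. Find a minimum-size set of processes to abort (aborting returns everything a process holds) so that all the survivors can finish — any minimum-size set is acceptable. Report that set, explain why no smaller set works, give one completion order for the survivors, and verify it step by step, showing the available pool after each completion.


The answer: abort T_e.
Key observation: T_g was stuck for good until T_e gave back (0, 0, 1, 3); in the order shown it finishes at step 3.
Why nothing smaller works: aborting no one leaves the state deadlocked as given.
One survivor order: T_a, T_b, T_g, T_i. Check, step by step (post-abort pool first):
  pool = (2, 2, 4, 5)
  T_a needs (1, 2, 1, 2) <= (2, 2, 4, 5) -> finishes; pool += (1, 1, 3, 0) = (3, 3, 7, 5)
  T_b needs (3, 1, 3, 1) <= (3, 3, 7, 5) -> finishes; pool += (0, 0, 0, 2) = (3, 3, 7, 7)
  T_g needs (3, 3, 5, 6) <= (3, 3, 7, 7) -> finishes; pool += (1, 1, 3, 0) = (4, 4, 10, 7)
  T_i needs (2, 0, 7, 2) <= (4, 4, 10, 7) -> finishes; pool += (1, 3, 0, 1) = (5, 7, 10, 8)


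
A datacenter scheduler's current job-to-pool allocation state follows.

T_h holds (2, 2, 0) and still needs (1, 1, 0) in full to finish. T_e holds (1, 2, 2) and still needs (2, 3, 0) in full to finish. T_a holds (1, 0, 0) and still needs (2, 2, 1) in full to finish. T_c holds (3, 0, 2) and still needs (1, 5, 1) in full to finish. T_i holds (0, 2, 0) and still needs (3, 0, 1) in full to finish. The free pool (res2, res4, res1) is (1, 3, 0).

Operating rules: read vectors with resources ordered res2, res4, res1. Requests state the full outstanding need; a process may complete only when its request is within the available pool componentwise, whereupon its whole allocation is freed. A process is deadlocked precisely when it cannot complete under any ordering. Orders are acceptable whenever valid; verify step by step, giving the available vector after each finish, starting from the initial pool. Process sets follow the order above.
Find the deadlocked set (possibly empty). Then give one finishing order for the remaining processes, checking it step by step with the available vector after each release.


Nothing here is deadlocked.
Key observation: no deadlock: T_h fits now, and the freed resources carry the rest through.
The rest can finish in the order T_h, T_e, T_c, T_i, T_a. Check, step by step:
  pool = (1, 3, 0)
  T_h needs (1, 1, 0) <= (1, 3, 0) -> finishes; pool += (2, 2, 0) = (3, 5, 0)
  T_e needs (2, 3, 0) <= (3, 5, 0) -> finishes; pool += (1, 2, 2) = (4, 7, 2)
  T_c needs (1, 5, 1) <= (4, 7, 2) -> finishes; pool += (3, 0, 2) = (7, 7, 4)
  T_i needs (3, 0, 1) <= (7, 7, 4) -> finishes; pool += (0, 2, 0) = (7, 9, 4)
  T_a needs (2, 2, 1) <= (7, 9, 4) -> finishes; pool += (1, 0, 0) = (8, 9, 4)


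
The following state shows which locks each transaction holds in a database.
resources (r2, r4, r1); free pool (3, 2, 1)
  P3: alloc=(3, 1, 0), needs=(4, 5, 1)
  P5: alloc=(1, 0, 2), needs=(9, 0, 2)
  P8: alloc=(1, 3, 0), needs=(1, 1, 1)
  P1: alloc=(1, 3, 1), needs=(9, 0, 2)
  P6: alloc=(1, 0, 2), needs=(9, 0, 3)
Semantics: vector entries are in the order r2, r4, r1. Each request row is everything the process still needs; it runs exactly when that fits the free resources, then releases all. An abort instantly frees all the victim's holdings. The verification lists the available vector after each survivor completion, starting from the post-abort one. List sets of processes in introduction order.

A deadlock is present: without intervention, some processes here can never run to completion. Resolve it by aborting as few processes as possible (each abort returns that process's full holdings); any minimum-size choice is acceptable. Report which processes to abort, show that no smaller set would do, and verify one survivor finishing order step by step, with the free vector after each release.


The answer: abort P5 and P6.
Key observation: P1 was stuck for good until P5 and P6 gave back (2, 0, 4); in the order shown it finishes at step 3.
Minimality, checking each single-abort alternative: P3 alone leaves P5 blocked (short on r2 and r1); P5 alone leaves P1 blocked (short on r2); P8 alone leaves P5 blocked (short on r2 and r1); P1 alone leaves P5 blocked (short on r2); P6 alone leaves P5 blocked (short on r2).
One survivor order: P8, P3, P1. Step-by-step check (post-abort pool first):
  pool = (5, 2, 5)
  P8: need (1, 1, 1) fits (5, 2, 5); releases (1, 3, 0), pool now (6, 5, 5)
  P3: need (4, 5, 1) fits (6, 5, 5); releases (3, 1, 0), pool now (9, 6, 5)
  P1: need (9, 0, 2) fits (9, 6, 5); releases (1, 3, 1), pool now (10, 9, 6)


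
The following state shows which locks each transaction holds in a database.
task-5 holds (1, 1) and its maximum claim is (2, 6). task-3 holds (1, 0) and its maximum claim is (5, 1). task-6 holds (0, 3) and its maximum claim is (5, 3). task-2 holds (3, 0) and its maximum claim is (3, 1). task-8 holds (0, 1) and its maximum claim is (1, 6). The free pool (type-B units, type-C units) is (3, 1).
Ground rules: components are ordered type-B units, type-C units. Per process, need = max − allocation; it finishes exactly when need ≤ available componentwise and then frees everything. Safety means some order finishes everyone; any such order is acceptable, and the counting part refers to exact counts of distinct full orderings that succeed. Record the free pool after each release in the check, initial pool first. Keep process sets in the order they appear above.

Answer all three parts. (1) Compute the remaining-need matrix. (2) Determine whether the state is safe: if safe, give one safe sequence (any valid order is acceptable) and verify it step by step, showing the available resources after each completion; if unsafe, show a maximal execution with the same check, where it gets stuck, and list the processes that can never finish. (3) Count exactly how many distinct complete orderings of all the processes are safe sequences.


(1) Remaining need (order type-B units, type-C units):
  task-5: (1, 5)
  task-3: (4, 1)
  task-6: (5, 0)
  task-2: (0, 1)
  task-8: (1, 5)
(2) UNSAFE.
Key observation: after task-2, task-6, task-3 complete, (7, 4) is the best the pool ever gets, yet each leftover process wants more type-C units.
A maximal execution: task-2, task-6, task-3 — then nothing else fits. Verifying each step:
  pool = (3, 1)
  task-2: need (0, 1) fits (3, 1); releases (3, 0), pool now (6, 1)
  task-6: need (5, 0) fits (6, 1); releases (0, 3), pool now (6, 4)
  task-3: need (4, 1) fits (6, 4); releases (1, 0), pool now (7, 4)
  blocked: task-5 wants (1, 5), pool (7, 4) — not enough type-C units
  blocked: task-8 wants (1, 5), pool (7, 4) — not enough type-C units
Permanently blocked: task-5 and task-8.
(3) Precisely 0 of the possible complete orderings are safe sequences.


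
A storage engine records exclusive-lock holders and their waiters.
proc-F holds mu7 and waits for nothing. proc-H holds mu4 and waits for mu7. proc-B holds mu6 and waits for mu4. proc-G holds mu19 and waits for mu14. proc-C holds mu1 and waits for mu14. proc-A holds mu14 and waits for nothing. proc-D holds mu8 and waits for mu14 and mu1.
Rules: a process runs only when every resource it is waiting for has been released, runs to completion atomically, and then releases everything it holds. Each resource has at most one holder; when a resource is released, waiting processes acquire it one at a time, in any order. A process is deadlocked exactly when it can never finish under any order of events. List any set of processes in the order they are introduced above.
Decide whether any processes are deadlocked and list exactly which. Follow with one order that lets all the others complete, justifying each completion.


Nothing here is deadlocked.
Key observation: all waits point, directly or indirectly, at processes that can finish, so nothing is permanently blocked.
The rest can finish in the order proc-A, proc-F, proc-H, proc-B, proc-G, proc-C, proc-D.
Walking it through:
  run proc-A (it waits on nothing); releases mu14
  run proc-F (it waits on nothing); releases mu7
  proc-H waits on mu7 — all released -> runs and releases mu4
  proc-B waits on mu4 — all released -> runs and releases mu6
  proc-G waits on mu14 — all released -> runs and releases mu19
  proc-C waits on mu14 — all released -> runs and releases mu1
  proc-D waits on mu14 and mu1 — all released -> runs and releases mu8
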